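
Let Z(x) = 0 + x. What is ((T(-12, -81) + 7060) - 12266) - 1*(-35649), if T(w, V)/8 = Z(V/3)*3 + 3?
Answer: 29819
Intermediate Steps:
Z(x) = x
T(w, V) = 24 + 8*V (T(w, V) = 8*((V/3)*3 + 3) = 8*(V + 3) = 8*(3 + V) = 24 + 8*V)
((T(-12, -81) + 7060) - 12266) - 1*(-35649) = (((24 + 8*(-81)) + 7060) - 12266) - 1*(-35649) = (((24 - 648) + 7060) - 12266) + 35649 = ((-624 + 7060) - 12266) + 35649 = (6436 - 12266) + 35649 = -5830 + 35649 = 29819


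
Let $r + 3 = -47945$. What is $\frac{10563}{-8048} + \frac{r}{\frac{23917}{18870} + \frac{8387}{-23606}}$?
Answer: $- \frac{2309053049319}{43926704} \approx -52566.0$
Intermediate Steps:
$r = -47948$ ($r = -3 - 47945 = -47948$)
$\frac{10563}{-8048} + \frac{r}{\frac{23917}{18870} + \frac{8387}{-23606}} = \frac{10563}{-8048} - \frac{47948}{\frac{23917}{18870} + \frac{8387}{-23606}} = 10563 \left(- \frac{1}{8048}\right) - \frac{47948}{23917 \cdot \frac{1}{18870} + 8387 \left(- \frac{1}{23606}\right)} = - \frac{21}{16} - \frac{47948}{\frac{23917}{18870} - \frac{8387}{23606}} = - \frac{21}{16} - \frac{47948}{\frac{2745419}{3009765}} = - \frac{21}{16} - \frac{144312212220}{2745419} = - \frac{2309053049319}{43926704}$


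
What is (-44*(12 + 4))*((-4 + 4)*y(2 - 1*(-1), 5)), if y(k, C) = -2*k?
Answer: 0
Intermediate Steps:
(-44*(12 + 4))*((-4 + 4)*y(2 - 1*(-1), 5)) = (-44*(12 + 4))*((-4 + 4)*(-2*(2 - 1*(-1)))) = (-44*16)*(0*(-2*(2 + 1))) = -0*(-2*3) = -0*(-6) = -704*0 = 0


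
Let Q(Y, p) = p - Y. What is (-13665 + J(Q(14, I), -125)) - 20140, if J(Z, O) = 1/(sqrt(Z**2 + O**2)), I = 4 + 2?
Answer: -33805 + sqrt(15689)/15689 ≈ -33805.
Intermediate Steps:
I = 6
J(Z, O) = 1/sqrt(O**2 + Z**2) (J(Z, O) = 1/(sqrt(O**2 + Z**2)) = 1/sqrt(O**2 + Z**2))
(-13665 + J(Q(14, I), -125)) - 20140 = (-13665 + 1/sqrt((-125)**2 + (6 - 1*14)**2)) - 20140 = (-13665 + 1/sqrt(15625 + (6 - 14)**2)) - 20140 = (-13665 + 1/sqrt(15625 + (-8)**2)) - 20140 = (-13665 + 1/sqrt(15625 + 64)) - 20140 = (-13665 + 1/sqrt(15689)) - 20140 = (-13665 + sqrt(15689)/15689) - 20140 = -33805 + sqrt(15689)/15689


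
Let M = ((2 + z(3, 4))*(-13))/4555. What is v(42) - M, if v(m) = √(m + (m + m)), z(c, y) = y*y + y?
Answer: 286/4555 + 3*√14 ≈ 11.288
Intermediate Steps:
z(c, y) = y + y² (z(c, y) = y² + y = y + y²)
v(m) = √3*√m (v(m) = √(m + 2*m) = √(3*m) = √3*√m)
M = -286/4555 (M = ((2 + 4*(1 + 4))*(-13))/4555 = ((2 + 4*5)*(-13))*(1/4555) = ((2 + 20)*(-13))*(1/4555) = (22*(-13))*(1/4555) = -286*1/4555 = -286/4555 ≈ -0.062788)
v(42) - M = √3*√42 - 1*(-286/4555) = 3*√14 + 286/4555 = 286/4555 + 3*√14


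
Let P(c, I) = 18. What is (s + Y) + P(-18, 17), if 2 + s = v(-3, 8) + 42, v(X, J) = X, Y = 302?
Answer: 357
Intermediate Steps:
s = 37 (s = -2 + (-3 + 42) = -2 + 39 = 37)
(s + Y) + P(-18, 17) = (37 + 302) + 18 = 339 + 18 = 357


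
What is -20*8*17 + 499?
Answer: -2221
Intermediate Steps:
-20*8*17 + 499 = -10*16*17 + 499 = -160*17 + 499 = -2720 + 499 = -2221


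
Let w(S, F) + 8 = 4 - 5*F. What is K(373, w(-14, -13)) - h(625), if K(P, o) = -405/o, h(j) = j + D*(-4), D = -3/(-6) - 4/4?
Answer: -38652/61 ≈ -633.64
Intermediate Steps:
D = -½ (D = -3*(-⅙) - 4*¼ = ½ - 1 = -½ ≈ -0.50000)
h(j) = 2 + j (h(j) = j - ½*(-4) = j + 2 = 2 + j)
w(S, F) = -4 - 5*F (w(S, F) = -8 + (4 - 5*F) = -4 - 5*F)
K(373, w(-14, -13)) - h(625) = -405/(-4 - 5*(-13)) - (2 + 625) = -405/(-4 + 65) - 1*627 = -405/61 - 627 = -38652/61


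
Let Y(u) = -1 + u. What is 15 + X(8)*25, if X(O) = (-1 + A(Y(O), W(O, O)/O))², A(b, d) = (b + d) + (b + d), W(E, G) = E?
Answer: 5640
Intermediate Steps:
A(b, d) = 2*b + 2*d
X(O) = (-1 + 2*O)² (X(O) = (-1 + (2*(-1 + O) + 2*(O/O)))² = (-1 + ((-2 + 2*O) + 2*1))² = (-1 + ((-2 + 2*O) + 2))² = (-1 + 2*O)²)
15 + X(8)*25 = 15 + (-1 + 2*8)²*25 = 15 + (-1 + 16)²*25 = 15 + 15²*25 = 15 + 225*25 = 15 + 5625 = 5640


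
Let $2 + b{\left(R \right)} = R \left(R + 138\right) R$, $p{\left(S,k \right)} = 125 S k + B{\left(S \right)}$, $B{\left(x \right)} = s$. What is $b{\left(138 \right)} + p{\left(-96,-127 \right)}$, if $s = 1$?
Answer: $6780143$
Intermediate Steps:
$B{\left(x \right)} = 1$
$p{\left(S,k \right)} = 1 + 125 S k$ ($p{\left(S,k \right)} = 125 S k + 1 = 1 + 125 S k$)
$b{\left(R \right)} = -2 + R^{2} \left(138 + R\right)$ ($b{\left(R \right)} = -2 + R \left(R + 138\right) R = -2 + R \left(138 + R\right) R = -2 + R^{2} \left(138 + R\right)$)
$b{\left(138 \right)} + p{\left(-96,-127 \right)} = \left(-2 + 138^{3} + 138 \cdot 138^{2}\right) + \left(1 + 125 \left(-96\right) \left(-127\right)\right) = \left(-2 + 2628072 + 138 \cdot 19044\right) + \left(1 + 1524000\right) = \left(-2 + 2628072 + 2628072\right) + 1524001 = 5256142 + 1524001 = 6780143$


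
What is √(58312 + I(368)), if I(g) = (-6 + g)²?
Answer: 2*√47339 ≈ 435.15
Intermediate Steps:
√(58312 + I(368)) = √(58312 + (-6 + 368)²) = √(58312 + 362²) = √(58312 + 131044) = √189356 = 2*√47339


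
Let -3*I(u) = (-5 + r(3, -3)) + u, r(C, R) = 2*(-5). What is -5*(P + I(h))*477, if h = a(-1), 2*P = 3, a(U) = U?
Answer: -32595/2 ≈ -16298.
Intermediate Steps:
P = 3/2 (P = (½)*3 = 3/2 ≈ 1.5000)
h = -1
r(C, R) = -10
I(u) = 5 - u/3 (I(u) = -((-5 - 10) + u)/3 = -(-15 + u)/3 = 5 - u/3)
-5*(P + I(h))*477 = -5*(3/2 + (5 - ⅓*(-1)))*477 = -5*(3/2 + (5 + ⅓))*477 = -5*(3/2 + 16/3)*477 = -5*41/6*477 = -205/6*477 = -32595/2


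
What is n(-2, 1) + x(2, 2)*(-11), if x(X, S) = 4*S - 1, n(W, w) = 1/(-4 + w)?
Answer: -232/3 ≈ -77.333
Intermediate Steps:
x(X, S) = -1 + 4*S
n(-2, 1) + x(2, 2)*(-11) = 1/(-4 + 1) + (-1 + 4*2)*(-11) = 1/(-3) + (-1 + 8)*(-11) = -⅓ + 7*(-11) = -⅓ - 77 = -232/3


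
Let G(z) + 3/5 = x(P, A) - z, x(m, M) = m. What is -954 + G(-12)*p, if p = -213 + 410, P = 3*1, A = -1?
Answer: 9414/5 ≈ 1882.8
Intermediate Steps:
P = 3
p = 197
G(z) = 12/5 - z (G(z) = -⅗ + (3 - z) = 12/5 - z)
-954 + G(-12)*p = -954 + (12/5 - 1*(-12))*197 = -954 + (12/5 + 12)*197 = -954 + (72/5)*197 = -954 + 14184/5 = 9414/5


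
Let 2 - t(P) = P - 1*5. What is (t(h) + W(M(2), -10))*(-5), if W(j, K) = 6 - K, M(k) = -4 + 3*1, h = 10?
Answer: -65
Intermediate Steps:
t(P) = 7 - P (t(P) = 2 - (P - 1*5) = 2 - (P - 5) = 2 - (-5 + P) = 2 + (5 - P) = 7 - P)
M(k) = -1 (M(k) = -4 + 3 = -1)
(t(h) + W(M(2), -10))*(-5) = ((7 - 1*10) + (6 - 1*(-10)))*(-5) = ((7 - 10) + (6 + 10))*(-5) = (-3 + 16)*(-5) = 13*(-5) = -65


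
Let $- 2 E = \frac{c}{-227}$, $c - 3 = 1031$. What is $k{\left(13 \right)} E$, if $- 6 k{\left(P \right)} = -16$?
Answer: $\frac{4136}{681} \approx 6.0734$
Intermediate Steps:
$c = 1034$ ($c = 3 + 1031 = 1034$)
$E = \frac{517}{227}$ ($E = - \frac{1034 \frac{1}{-227}}{2} = - \frac{1034 \left(- \frac{1}{227}\right)}{2} = \left(- \frac{1}{2}\right) \left(- \frac{1034}{227}\right) = \frac{517}{227} \approx 2.2775$)
$k{\left(P \right)} = \frac{8}{3}$ ($k{\left(P \right)} = \left(- \frac{1}{6}\right) \left(-16\right) = \frac{8}{3}$)
$k{\left(13 \right)} E = \frac{8}{3} \cdot \frac{517}{227} = \frac{4136}{681}$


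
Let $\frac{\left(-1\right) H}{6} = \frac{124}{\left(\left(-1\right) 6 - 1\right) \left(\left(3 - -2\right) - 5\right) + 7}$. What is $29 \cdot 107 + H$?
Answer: $\frac{20977}{7} \approx 2996.7$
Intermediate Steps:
$H = - \frac{744}{7}$ ($H = - 6 \frac{124}{\left(\left(-1\right) 6 - 1\right) \left(\left(3 - -2\right) - 5\right) + 7} = - 6 \frac{124}{\left(-6 - 1\right) \left(\left(3 + 2\right) - 5\right) + 7} = - 6 \frac{124}{- 7 \left(5 - 5\right) + 7} = - 6 \frac{124}{\left(-7\right) 0 + 7} = - 6 \frac{124}{0 + 7} = - 6 \cdot \frac{124}{7} = - 6 \cdot 124 \cdot \frac{1}{7} = \left(-6\right) \frac{124}{7} = - \frac{744}{7} \approx -106.29$)
$29 \cdot 107 + H = 29 \cdot 107 - \frac{744}{7} = 3103 - \frac{744}{7} = \frac{20977}{7}$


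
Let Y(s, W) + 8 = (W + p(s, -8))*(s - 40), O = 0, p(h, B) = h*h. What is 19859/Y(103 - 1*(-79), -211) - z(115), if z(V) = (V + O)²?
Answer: -61808842691/4673638 ≈ -13225.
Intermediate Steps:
p(h, B) = h²
Y(s, W) = -8 + (-40 + s)*(W + s²) (Y(s, W) = -8 + (W + s²)*(s - 40) = -8 + (W + s²)*(-40 + s) = -8 + (-40 + s)*(W + s²))
z(V) = V² (z(V) = (V + 0)² = V²)
19859/Y(103 - 1*(-79), -211) - z(115) = 19859/(-8 + (103 - 1*(-79))³ - 40*(-211) - 40*(103 - 1*(-79))² - 211*(103 - 1*(-79))) - 1*115² = 19859/(-8 + (103 + 79)³ + 8440 - 40*(103 + 79)² - 211*(103 + 79)) - 1*13225 = 19859/(-8 + 182³ + 8440 - 40*182² - 211*182) - 13225 = 19859/(-8 + 6028568 + 8440 - 40*33124 - 38402) - 13225 = 19859/(-8 + 6028568 + 8440 - 1324960 - 38402) - 13225 = 19859/4673638 - 13225 = -61808842691/4673638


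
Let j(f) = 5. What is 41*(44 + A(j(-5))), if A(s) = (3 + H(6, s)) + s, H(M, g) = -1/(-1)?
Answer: 2173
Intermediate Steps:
H(M, g) = 1 (H(M, g) = -1*(-1) = 1)
A(s) = 4 + s (A(s) = (3 + 1) + s = 4 + s)
41*(44 + A(j(-5))) = 41*(44 + (4 + 5)) = 41*(44 + 9) = 41*53 = 2173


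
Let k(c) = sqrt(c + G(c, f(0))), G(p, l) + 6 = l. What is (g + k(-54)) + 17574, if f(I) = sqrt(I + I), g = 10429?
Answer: 28003 + 2*I*sqrt(15) ≈ 28003.0 + 7.746*I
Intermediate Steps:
f(I) = sqrt(2)*sqrt(I) (f(I) = sqrt(2*I) = sqrt(2)*sqrt(I))
G(p, l) = -6 + l
k(c) = sqrt(-6 + c) (k(c) = sqrt(c + (-6 + sqrt(2)*sqrt(0))) = sqrt(c + (-6 + sqrt(2)*0)) = sqrt(c + (-6 + 0)) = sqrt(c - 6) = sqrt(-6 + c))
(g + k(-54)) + 17574 = (10429 + sqrt(-6 - 54)) + 17574 = (10429 + sqrt(-60)) + 17574 = (10429 + 2*I*sqrt(15)) + 17574 = 28003 + 2*I*sqrt(15)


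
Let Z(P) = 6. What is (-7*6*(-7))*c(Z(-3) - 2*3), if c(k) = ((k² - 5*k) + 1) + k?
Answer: 294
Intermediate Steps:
c(k) = 1 + k² - 4*k (c(k) = (1 + k² - 5*k) + k = 1 + k² - 4*k)
(-7*6*(-7))*c(Z(-3) - 2*3) = (-7*6*(-7))*(1 + (6 - 2*3)² - 4*(6 - 2*3)) = (-42*(-7))*(1 + (6 - 6)² - 4*(6 - 6)) = 294*(1 + 0² - 4*0) = 294*(1 + 0 + 0) = 294*1 = 294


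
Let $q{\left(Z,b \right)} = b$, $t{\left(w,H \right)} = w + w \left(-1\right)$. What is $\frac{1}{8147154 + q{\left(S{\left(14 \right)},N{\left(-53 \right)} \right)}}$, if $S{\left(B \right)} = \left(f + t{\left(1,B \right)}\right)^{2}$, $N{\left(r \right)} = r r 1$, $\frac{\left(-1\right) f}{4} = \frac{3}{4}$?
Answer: $\frac{1}{8149963} \approx 1.227 \cdot 10^{-7}$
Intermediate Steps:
$t{\left(w,H \right)} = 0$ ($t{\left(w,H \right)} = w - w = 0$)
$f = -3$ ($f = - 4 \cdot \frac{3}{4} = - 4 \cdot 3 \cdot \frac{1}{4} = \left(-4\right) \frac{3}{4} = -3$)
$N{\left(r \right)} = r^{2}$ ($N{\left(r \right)} = r^{2} \cdot 1 = r^{2}$)
$S{\left(B \right)} = 9$ ($S{\left(B \right)} = \left(-3 + 0\right)^{2} = \left(-3\right)^{2} = 9$)
$\frac{1}{8147154 + q{\left(S{\left(14 \right)},N{\left(-53 \right)} \right)}} = \frac{1}{8147154 + \left(-53\right)^{2}} = \frac{1}{8147154 + 2809} = \frac{1}{8149963}$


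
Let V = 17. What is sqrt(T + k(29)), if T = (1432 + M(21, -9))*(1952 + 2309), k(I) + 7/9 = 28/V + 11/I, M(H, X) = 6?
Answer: sqrt(13403149344458)/1479 ≈ 2475.3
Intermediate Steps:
k(I) = 133/153 + 11/I (k(I) = -7/9 + (28/17 + 11/I) = 133/153 + 11/I)
T = 6127318 (T = (1432 + 6)*(1952 + 2309) = 1438*4261 = 6127318)
sqrt(T + k(29)) = sqrt(6127318 + (133/153 + 11/29)) = sqrt(6127318 + 5540/4437) = sqrt(27186915506/4437) = sqrt(13403149344458)/1479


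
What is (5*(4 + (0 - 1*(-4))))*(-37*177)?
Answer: -261960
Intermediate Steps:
(5*(4 + (0 - 1*(-4))))*(-37*177) = (5*(4 + (0 + 4)))*(-6549) = (5*(4 + 4))*(-6549) = (5*8)*(-6549) = 40*(-6549) = -261960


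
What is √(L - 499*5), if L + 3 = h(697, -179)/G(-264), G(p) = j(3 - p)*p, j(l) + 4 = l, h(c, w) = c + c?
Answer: I*√752653858935/17358 ≈ 49.98*I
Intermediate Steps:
h(c, w) = 2*c
j(l) = -4 + l
G(p) = p*(-1 - p) (G(p) = (-4 + (3 - p))*p = (-1 - p)*p = p*(-1 - p))
L = -104845/34716 (L = -3 + (2*697)/((-1*(-264)*(1 - 264))) = -3 + 1394/((-1*(-264)*(-263))) = -3 + 1394/(-69432) = -3 + 1394*(-1/69432) = -3 - 697/34716 = -104845/34716 ≈ -3.0201)
√(L - 499*5) = √(-104845/34716 - 499*5) = √(-104845/34716 - 2495) = √(-86721265/34716) = I*√752653858935/17358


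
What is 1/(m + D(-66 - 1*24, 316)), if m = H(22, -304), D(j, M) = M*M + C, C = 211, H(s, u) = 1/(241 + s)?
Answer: 263/26317622 ≈ 9.9933e-6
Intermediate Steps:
D(j, M) = 211 + M**2 (D(j, M) = M*M + 211 = M**2 + 211 = 211 + M**2)
m = 1/263 (m = 1/(241 + 22) = 1/263 ≈ 0.0038023)
1/(m + D(-66 - 1*24, 316)) = 1/(1/263 + (211 + 316**2)) = 1/(1/263 + (211 + 99856)) = 1/(1/263 + 100067) = 1/(26317622/263) = 263/26317622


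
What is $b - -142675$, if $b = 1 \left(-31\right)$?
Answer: $142644$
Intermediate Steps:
$b = -31$
$b - -142675 = -31 - -142675 = -31 + 142675 = 142644$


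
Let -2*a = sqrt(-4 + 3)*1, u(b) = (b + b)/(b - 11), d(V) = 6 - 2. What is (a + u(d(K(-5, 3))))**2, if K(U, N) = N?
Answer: 207/196 + 8*I/7 ≈ 1.0561 + 1.1429*I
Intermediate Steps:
d(V) = 4
u(b) = 2*b/(-11 + b) (u(b) = (2*b)/(-11 + b) = 2*b/(-11 + b))
a = -I/2 (a = -sqrt(-4 + 3)/2 = -sqrt(-1)/2 = -I/2 ≈ -0.5*I)
(a + u(d(K(-5, 3))))**2 = (-I/2 + 2*4/(-11 + 4))**2 = (-I/2 + 2*4/(-7))**2 = (-I/2 + 2*4*(-1/7))**2 = (-I/2 - 8/7)**2 = (-8/7 - I/2)**2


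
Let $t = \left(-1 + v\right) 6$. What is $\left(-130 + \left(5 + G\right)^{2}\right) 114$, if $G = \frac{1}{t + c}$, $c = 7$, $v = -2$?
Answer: $- \frac{1460796}{121} \approx -12073.0$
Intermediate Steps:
$t = -18$ ($t = \left(-1 - 2\right) 6 = \left(-3\right) 6 = -18$)
$G = - \frac{1}{11}$ ($G = \frac{1}{-18 + 7} = \frac{1}{-11} = - \frac{1}{11} \approx -0.090909$)
$\left(-130 + \left(5 + G\right)^{2}\right) 114 = \left(-130 + \left(5 - \frac{1}{11}\right)^{2}\right) 114 = \left(-130 + \left(\frac{54}{11}\right)^{2}\right) 114 = \left(-130 + \frac{2916}{121}\right) 114 = \left(- \frac{12814}{121}\right) 114 = - \frac{1460796}{121}$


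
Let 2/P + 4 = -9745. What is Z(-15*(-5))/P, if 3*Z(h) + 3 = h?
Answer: -116988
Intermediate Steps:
Z(h) = -1 + h/3
P = -2/9749 (P = 2/(-4 - 9745) = 2/(-9749) = 2*(-1/9749) = -2/9749 ≈ -0.00020515)
Z(-15*(-5))/P = (-1 + (-15*(-5))/3)/(-2/9749) = (-1 + (⅓)*75)*(-9749/2) = (-1 + 25)*(-9749/2) = 24*(-9749/2) = -116988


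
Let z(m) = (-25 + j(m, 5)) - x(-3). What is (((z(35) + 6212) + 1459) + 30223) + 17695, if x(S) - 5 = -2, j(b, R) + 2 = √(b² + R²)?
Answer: 55559 + 25*√2 ≈ 55594.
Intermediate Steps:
j(b, R) = -2 + √(R² + b²) (j(b, R) = -2 + √(b² + R²) = -2 + √(R² + b²))
x(S) = 3 (x(S) = 5 - 2 = 3)
z(m) = -30 + √(25 + m²) (z(m) = (-25 + (-2 + √(5² + m²))) - 1*3 = (-25 + (-2 + √(25 + m²))) - 3 = (-27 + √(25 + m²)) - 3 = -30 + √(25 + m²))
(((z(35) + 6212) + 1459) + 30223) + 17695 = ((((-30 + √(25 + 35²)) + 6212) + 1459) + 30223) + 17695 = ((((-30 + √(25 + 1225)) + 6212) + 1459) + 30223) + 17695 = ((((-30 + √1250) + 6212) + 1459) + 30223) + 17695 = ((((-30 + 25*√2) + 6212) + 1459) + 30223) + 17695 = (((6182 + 25*√2) + 1459) + 30223) + 17695 = ((7641 + 25*√2) + 30223) + 17695 = (37864 + 25*√2) + 17695 = 55559 + 25*√2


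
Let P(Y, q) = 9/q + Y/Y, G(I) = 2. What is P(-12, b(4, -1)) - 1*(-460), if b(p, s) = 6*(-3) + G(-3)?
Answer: 7367/16 ≈ 460.44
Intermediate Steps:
b(p, s) = -16 (b(p, s) = 6*(-3) + 2 = -18 + 2 = -16)
P(Y, q) = 1 + 9/q (P(Y, q) = 9/q + 1 = 1 + 9/q)
P(-12, b(4, -1)) - 1*(-460) = (9 - 16)/(-16) - 1*(-460) = -1/16*(-7) + 460 = 7/16 + 460 = 7367/16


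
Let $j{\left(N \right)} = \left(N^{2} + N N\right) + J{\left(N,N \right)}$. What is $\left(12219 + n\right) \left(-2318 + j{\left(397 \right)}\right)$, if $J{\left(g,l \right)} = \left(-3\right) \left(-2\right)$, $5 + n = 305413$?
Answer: $99387394062$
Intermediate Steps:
$n = 305408$ ($n = -5 + 305413 = 305408$)
$J{\left(g,l \right)} = 6$
$j{\left(N \right)} = 6 + 2 N^{2}$ ($j{\left(N \right)} = \left(N^{2} + N N\right) + 6 = \left(N^{2} + N^{2}\right) + 6 = 2 N^{2} + 6 = 6 + 2 N^{2}$)
$\left(12219 + n\right) \left(-2318 + j{\left(397 \right)}\right) = \left(12219 + 305408\right) \left(-2318 + \left(6 + 2 \cdot 397^{2}\right)\right) = 317627 \left(-2318 + \left(6 + 2 \cdot 157609\right)\right) = 317627 \left(-2318 + \left(6 + 315218\right)\right) = 317627 \left(-2318 + 315224\right) = 317627 \cdot 312906 = 99387394062$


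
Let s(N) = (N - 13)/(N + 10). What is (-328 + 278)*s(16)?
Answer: -75/13 ≈ -5.7692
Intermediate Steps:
s(N) = (-13 + N)/(10 + N)
(-328 + 278)*s(16) = (-328 + 278)*((-13 + 16)/(10 + 16)) = -50*3/26 = -75/13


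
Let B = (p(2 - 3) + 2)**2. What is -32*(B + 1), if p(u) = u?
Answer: -64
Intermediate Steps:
B = 1 (B = ((2 - 3) + 2)**2 = (-1 + 2)**2 = 1**2 = 1)
-32*(B + 1) = -32*(1 + 1) = -32*2 = -64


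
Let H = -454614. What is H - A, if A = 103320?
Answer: -557934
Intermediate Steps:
H - A = -454614 - 1*103320 = -454614 - 103320 = -557934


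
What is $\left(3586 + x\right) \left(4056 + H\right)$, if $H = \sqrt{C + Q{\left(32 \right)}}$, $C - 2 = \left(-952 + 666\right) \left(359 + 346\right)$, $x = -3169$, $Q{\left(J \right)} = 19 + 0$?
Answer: $1691352 + 3753 i \sqrt{2489} \approx 1.6914 \cdot 10^{6} + 1.8724 \cdot 10^{5} i$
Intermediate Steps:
$Q{\left(J \right)} = 19$
$C = -201628$ ($C = 2 + \left(-952 + 666\right) \left(359 + 346\right) = 2 - 201630 = -201628$)
$H = 9 i \sqrt{2489}$ ($H = \sqrt{-201628 + 19} = \sqrt{-201609} = 9 i \sqrt{2489} \approx 449.01 i$)
$\left(3586 + x\right) \left(4056 + H\right) = \left(3586 - 3169\right) \left(4056 + 9 i \sqrt{2489}\right) = 417 \left(4056 + 9 i \sqrt{2489}\right) = 1691352 + 3753 i \sqrt{2489}$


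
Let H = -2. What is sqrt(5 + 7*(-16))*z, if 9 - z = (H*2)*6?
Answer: 33*I*sqrt(107) ≈ 341.35*I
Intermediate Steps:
z = 33 (z = 9 - (-2*2)*6 = 9 - (-4)*6 = 9 - 1*(-24) = 9 + 24 = 33)
sqrt(5 + 7*(-16))*z = sqrt(5 + 7*(-16))*33 = sqrt(5 - 112)*33 = sqrt(-107)*33 = (I*sqrt(107))*33 = 33*I*sqrt(107)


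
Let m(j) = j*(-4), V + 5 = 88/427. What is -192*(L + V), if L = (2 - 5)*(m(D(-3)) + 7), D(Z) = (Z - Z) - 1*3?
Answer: 5066112/427 ≈ 11864.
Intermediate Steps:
V = -2047/427 (V = -5 + 88/427 = -2047/427 ≈ -4.7939)
D(Z) = -3 (D(Z) = 0 - 3 = -3)
m(j) = -4*j
L = -57 (L = (2 - 5)*(-4*(-3) + 7) = -3*(12 + 7) = -3*19 = -57)
-192*(L + V) = -192*(-57 - 2047/427) = -192*(-26386/427) = 5066112/427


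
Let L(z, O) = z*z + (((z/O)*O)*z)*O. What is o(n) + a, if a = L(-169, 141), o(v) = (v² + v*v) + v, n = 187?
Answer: 4125787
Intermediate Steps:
L(z, O) = z² + O*z² (L(z, O) = z² + (z*z)*O = z² + z²*O = z² + O*z²)
o(v) = v + 2*v² (o(v) = (v² + v²) + v = 2*v² + v = v + 2*v²)
a = 4055662 (a = (-169)²*(1 + 141) = 28561*142 = 4055662)
o(n) + a = 187*(1 + 2*187) + 4055662 = 187*(1 + 374) + 4055662 = 187*375 + 4055662 = 70125 + 4055662 = 4125787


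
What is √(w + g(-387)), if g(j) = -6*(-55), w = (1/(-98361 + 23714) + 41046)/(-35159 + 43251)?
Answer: √105758993674709249/17765986 ≈ 18.305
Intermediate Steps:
w = 3063960761/604043524 (w = (1/(-74647) + 41046)/8092 = (-1/74647 + 41046)*(1/8092) = (3063960761/74647)*(1/8092) = 3063960761/604043524 ≈ 5.0724)
g(j) = 330
√(w + g(-387)) = √(3063960761/604043524 + 330) = √(202398323681/604043524) = √105758993674709249/17765986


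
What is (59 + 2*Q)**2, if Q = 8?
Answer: 5625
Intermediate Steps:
(59 + 2*Q)**2 = (59 + 2*8)**2 = (59 + 16)**2 = 75**2 = 5625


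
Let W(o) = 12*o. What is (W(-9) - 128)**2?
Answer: 55696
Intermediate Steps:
(W(-9) - 128)**2 = (12*(-9) - 128)**2 = (-108 - 128)**2 = (-236)**2 = 55696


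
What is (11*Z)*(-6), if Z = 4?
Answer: -264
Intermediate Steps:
(11*Z)*(-6) = (11*4)*(-6) = 44*(-6) = -264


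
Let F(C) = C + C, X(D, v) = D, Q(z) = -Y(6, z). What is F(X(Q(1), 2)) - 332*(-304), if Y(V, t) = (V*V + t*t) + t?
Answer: 100852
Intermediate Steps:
Y(V, t) = t + V**2 + t**2 (Y(V, t) = (V**2 + t**2) + t = t + V**2 + t**2)
Q(z) = -36 - z - z**2 (Q(z) = -(z + 6**2 + z**2) = -(z + 36 + z**2) = -(36 + z + z**2) = -36 - z - z**2)
F(C) = 2*C
F(X(Q(1), 2)) - 332*(-304) = 2*(-36 - 1*1 - 1*1**2) - 332*(-304) = 2*(-36 - 1 - 1*1) + 100928 = 2*(-36 - 1 - 1) + 100928 = 2*(-38) + 100928 = -76 + 100928 = 100852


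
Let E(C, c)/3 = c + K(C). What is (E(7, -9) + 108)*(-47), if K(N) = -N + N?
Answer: -3807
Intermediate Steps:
K(N) = 0
E(C, c) = 3*c (E(C, c) = 3*(c + 0) = 3*c)
(E(7, -9) + 108)*(-47) = (3*(-9) + 108)*(-47) = (-27 + 108)*(-47) = 81*(-47) = -3807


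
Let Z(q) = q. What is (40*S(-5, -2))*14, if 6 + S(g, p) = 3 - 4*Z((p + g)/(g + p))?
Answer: -3920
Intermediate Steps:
S(g, p) = -7 (S(g, p) = -6 + (3 - 4*(p + g)/(g + p)) = -6 + (3 - 4*(g + p)/(g + p)) = -6 + (3 - 4*1) = -6 + (3 - 4) = -6 - 1 = -7)
(40*S(-5, -2))*14 = (40*(-7))*14 = -280*14 = -3920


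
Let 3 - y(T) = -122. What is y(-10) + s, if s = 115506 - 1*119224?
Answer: -3593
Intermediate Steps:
y(T) = 125 (y(T) = 3 - 1*(-122) = 3 + 122 = 125)
s = -3718 (s = 115506 - 119224 = -3718)
y(-10) + s = 125 - 3718 = -3593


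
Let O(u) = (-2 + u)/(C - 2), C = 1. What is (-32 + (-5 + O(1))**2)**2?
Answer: 256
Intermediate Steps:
O(u) = 2 - u (O(u) = (-2 + u)/(1 - 2) = (-2 + u)/(-1) = (-2 + u)*(-1) = 2 - u)
(-32 + (-5 + O(1))**2)**2 = (-32 + (-5 + (2 - 1*1))**2)**2 = (-32 + (-5 + (2 - 1))**2)**2 = (-32 + (-5 + 1)**2)**2 = (-32 + (-4)**2)**2 = (-32 + 16)**2 = (-16)**2 = 256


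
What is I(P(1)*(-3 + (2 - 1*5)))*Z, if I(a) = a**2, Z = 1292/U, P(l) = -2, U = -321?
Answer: -62016/107 ≈ -579.59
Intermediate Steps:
Z = -1292/321 (Z = 1292/(-321) = 1292*(-1/321) = -1292/321 ≈ -4.0249)
I(P(1)*(-3 + (2 - 1*5)))*Z = (-2*(-3 + (2 - 1*5)))**2*(-1292/321) = (-2*(-3 + (2 - 5)))**2*(-1292/321) = (-2*(-3 - 3))**2*(-1292/321) = (-2*(-6))**2*(-1292/321) = 12**2*(-1292/321) = 144*(-1292/321) = -62016/107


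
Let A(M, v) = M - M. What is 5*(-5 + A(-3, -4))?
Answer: -25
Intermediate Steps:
A(M, v) = 0
5*(-5 + A(-3, -4)) = 5*(-5 + 0) = 5*(-5) = -25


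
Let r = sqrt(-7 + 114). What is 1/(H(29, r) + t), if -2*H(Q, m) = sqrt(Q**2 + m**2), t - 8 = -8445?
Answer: -8437/71182732 + sqrt(237)/71182732 ≈ -0.00011831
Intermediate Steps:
r = sqrt(107) ≈ 10.344
t = -8437 (t = 8 - 8445 = -8437)
H(Q, m) = -sqrt(Q**2 + m**2)/2
1/(H(29, r) + t) = 1/(-sqrt(29**2 + (sqrt(107))**2)/2 - 8437) = 1/(-sqrt(841 + 107)/2 - 8437) = 1/(-sqrt(237) - 8437) = 1/(-8437 - sqrt(237))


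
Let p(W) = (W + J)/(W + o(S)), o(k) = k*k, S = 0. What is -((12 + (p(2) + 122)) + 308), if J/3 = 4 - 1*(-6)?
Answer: -458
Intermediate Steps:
o(k) = k**2
J = 30 (J = 3*(4 - 1*(-6)) = 3*(4 + 6) = 3*10 = 30)
p(W) = (30 + W)/W (p(W) = (W + 30)/(W + 0**2) = (30 + W)/(W + 0) = (30 + W)/W)
-((12 + (p(2) + 122)) + 308) = -((12 + ((30 + 2)/2 + 122)) + 308) = -((12 + ((1/2)*32 + 122)) + 308) = -((12 + (16 + 122)) + 308) = -((12 + 138) + 308) = -(150 + 308) = -1*458 = -458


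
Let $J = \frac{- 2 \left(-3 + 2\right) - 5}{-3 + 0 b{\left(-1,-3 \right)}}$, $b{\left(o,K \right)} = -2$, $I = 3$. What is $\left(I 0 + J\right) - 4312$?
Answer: $-4311$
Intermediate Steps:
$J = 1$ ($J = \frac{- 2 \left(-3 + 2\right) - 5}{-3 + 0 \left(-2\right)} = \frac{\left(-2\right) \left(-1\right) - 5}{-3 + 0} = \frac{2 - 5}{-3} = \left(-3\right) \left(- \frac{1}{3}\right) = 1$)
$\left(I 0 + J\right) - 4312 = \left(3 \cdot 0 + 1\right) - 4312 = \left(0 + 1\right) - 4312 = 1 - 4312 = -4311$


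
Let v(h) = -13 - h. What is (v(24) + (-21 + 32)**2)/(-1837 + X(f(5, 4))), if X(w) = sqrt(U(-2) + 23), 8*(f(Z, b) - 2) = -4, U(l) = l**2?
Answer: -77154/1687271 - 126*sqrt(3)/1687271 ≈ -0.045856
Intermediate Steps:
f(Z, b) = 3/2 (f(Z, b) = 2 + (1/8)*(-4) = 2 - 1/2 = 3/2)
X(w) = 3*sqrt(3) (X(w) = sqrt((-2)**2 + 23) = sqrt(4 + 23) = sqrt(27) = 3*sqrt(3))
(v(24) + (-21 + 32)**2)/(-1837 + X(f(5, 4))) = ((-13 - 1*24) + (-21 + 32)**2)/(-1837 + 3*sqrt(3)) = ((-13 - 24) + 11**2)/(-1837 + 3*sqrt(3)) = (-37 + 121)/(-1837 + 3*sqrt(3)) = 84/(-1837 + 3*sqrt(3))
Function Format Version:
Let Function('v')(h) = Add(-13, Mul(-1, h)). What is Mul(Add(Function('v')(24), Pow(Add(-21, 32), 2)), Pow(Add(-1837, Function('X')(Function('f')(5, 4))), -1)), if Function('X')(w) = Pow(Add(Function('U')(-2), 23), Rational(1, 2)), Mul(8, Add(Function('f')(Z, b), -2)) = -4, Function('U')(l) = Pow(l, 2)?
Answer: Add(Rational(-77154, 1687271), Mul(Rational(-126, 1687271), Pow(3, Rational(1, 2)))) ≈ -0.045856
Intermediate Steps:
Function('f')(Z, b) = Rational(3, 2) (Function('f')(Z, b) = Add(2, Mul(Rational(1, 8), -4)) = Add(2, Rational(-1, 2)) = Rational(3, 2))
Function('X')(w) = Mul(3, Pow(3, Rational(1, 2))) (Function('X')(w) = Pow(Add(Pow(-2, 2), 23), Rational(1, 2)) = Pow(Add(4, 23), Rational(1, 2)) = Pow(27, Rational(1, 2)) = Mul(3, Pow(3, Rational(1, 2))))
Mul(Add(Function('v')(24), Pow(Add(-21, 32), 2)), Pow(Add(-1837, Function('X')(Function('f')(5, 4))), -1)) = Mul(Add(Add(-13, Mul(-1, 24)), Pow(Add(-21, 32), 2)), Pow(Add(-1837, Mul(3, Pow(3, Rational(1, 2)))), -1)) = Mul(Add(Add(-13, -24), Pow(11, 2)), Pow(Add(-1837, Mul(3, Pow(3, Rational(1, 2)))), -1)) = Mul(Add(-37, 121), Pow(Add(-1837, Mul(3, Pow(3, Rational(1, 2)))), -1)) = Mul(84, Pow(Add(-1837, Mul(3, Pow(3, Rational(1, 2)))), -1))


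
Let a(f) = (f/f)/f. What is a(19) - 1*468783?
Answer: -8906876/19 ≈ -4.6878e+5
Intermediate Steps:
a(f) = 1/f
a(19) - 1*468783 = 1/19 - 1*468783 = 1/19 - 468783 = -8906876/19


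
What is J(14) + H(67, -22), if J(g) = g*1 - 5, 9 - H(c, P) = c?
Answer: -49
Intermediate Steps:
H(c, P) = 9 - c
J(g) = -5 + g (J(g) = g - 5 = -5 + g)
J(14) + H(67, -22) = (-5 + 14) + (9 - 1*67) = 9 + (9 - 67) = 9 - 58 = -49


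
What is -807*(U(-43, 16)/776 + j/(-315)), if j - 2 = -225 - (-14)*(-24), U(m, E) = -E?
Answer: -14416517/10185 ≈ -1415.5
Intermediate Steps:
j = -559 (j = 2 + (-225 - (-14)*(-24)) = 2 + (-225 - 1*336) = 2 + (-225 - 336) = 2 - 561 = -559)
-807*(U(-43, 16)/776 + j/(-315)) = -807*(-1*16/776 - 559/(-315)) = -807*(-16*1/776 - 559*(-1/315)) = -807*(-2/97 + 559/315) = -807*53593/30555 = -14416517/10185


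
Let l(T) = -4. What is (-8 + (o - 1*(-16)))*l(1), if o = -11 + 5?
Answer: -8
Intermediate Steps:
o = -6
(-8 + (o - 1*(-16)))*l(1) = (-8 + (-6 - 1*(-16)))*(-4) = (-8 + (-6 + 16))*(-4) = (-8 + 10)*(-4) = 2*(-4) = -8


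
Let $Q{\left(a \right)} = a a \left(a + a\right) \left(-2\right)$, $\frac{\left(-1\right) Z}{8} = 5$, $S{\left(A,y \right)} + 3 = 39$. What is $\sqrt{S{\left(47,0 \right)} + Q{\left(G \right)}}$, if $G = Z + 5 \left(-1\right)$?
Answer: $6 \sqrt{10126} \approx 603.77$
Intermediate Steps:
$S{\left(A,y \right)} = 36$ ($S{\left(A,y \right)} = -3 + 39 = 36$)
$Z = -40$ ($Z = \left(-8\right) 5 = -40$)
$G = -45$ ($G = -40 + 5 \left(-1\right) = -40 - 5 = -45$)
$Q{\left(a \right)} = - 4 a^{3}$ ($Q{\left(a \right)} = a a 2 a \left(-2\right) = a 2 a^{2} \left(-2\right) = 2 a^{3} \left(-2\right) = - 4 a^{3}$)
$\sqrt{S{\left(47,0 \right)} + Q{\left(G \right)}} = \sqrt{36 - 4 \left(-45\right)^{3}} = \sqrt{36 - -364500} = \sqrt{36 + 364500} = \sqrt{364536} = 6 \sqrt{10126}$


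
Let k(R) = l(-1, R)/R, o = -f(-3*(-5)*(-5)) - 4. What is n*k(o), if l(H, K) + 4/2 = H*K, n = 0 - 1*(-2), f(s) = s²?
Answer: -11254/5629 ≈ -1.9993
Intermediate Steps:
o = -5629 (o = -(-3*(-5)*(-5))² - 4 = -(15*(-5))² - 4 = -1*(-75)² - 4 = -1*5625 - 4 = -5625 - 4 = -5629)
n = 2 (n = 0 + 2 = 2)
l(H, K) = -2 + H*K
k(R) = (-2 - R)/R
n*k(o) = 2*((-2 - 1*(-5629))/(-5629)) = 2*(-(-2 + 5629)/5629) = 2*(-1/5629*5627) = 2*(-5627/5629) = -11254/5629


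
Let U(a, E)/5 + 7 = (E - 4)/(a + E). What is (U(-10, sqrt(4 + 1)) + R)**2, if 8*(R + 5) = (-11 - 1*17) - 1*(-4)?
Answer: 611704/361 + 9384*sqrt(5)/361 ≈ 1752.6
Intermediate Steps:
U(a, E) = -35 + 5*(-4 + E)/(E + a) (U(a, E) = -35 + 5*((E - 4)/(a + E)) = -35 + 5*((-4 + E)/(E + a)) = -35 + 5*(-4 + E)/(E + a))
R = -8 (R = -5 + ((-11 - 1*17) - 1*(-4))/8 = -5 + ((-11 - 17) + 4)/8 = -5 + (-28 + 4)/8 = -5 + (1/8)*(-24) = -5 - 3 = -8)
(U(-10, sqrt(4 + 1)) + R)**2 = (5*(-4 - 7*(-10) - 6*sqrt(4 + 1))/(sqrt(4 + 1) - 10) - 8)**2 = (5*(-4 + 70 - 6*sqrt(5))/(sqrt(5) - 10) - 8)**2 = (5*(66 - 6*sqrt(5))/(-10 + sqrt(5)) - 8)**2 = (-8 + 5*(66 - 6*sqrt(5))/(-10 + sqrt(5)))**2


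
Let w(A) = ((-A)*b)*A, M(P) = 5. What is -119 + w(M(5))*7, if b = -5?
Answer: 756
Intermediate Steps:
w(A) = 5*A**2 (w(A) = (-A*(-5))*A = (5*A)*A = 5*A**2)
-119 + w(M(5))*7 = -119 + (5*5**2)*7 = -119 + (5*25)*7 = -119 + 125*7 = -119 + 875 = 756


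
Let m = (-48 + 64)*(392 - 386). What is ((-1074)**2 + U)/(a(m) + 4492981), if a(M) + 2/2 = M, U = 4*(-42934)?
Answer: 245435/1123269 ≈ 0.21850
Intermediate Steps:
U = -171736
m = 96 (m = 16*6 = 96)
a(M) = -1 + M
((-1074)**2 + U)/(a(m) + 4492981) = ((-1074)**2 - 171736)/((-1 + 96) + 4492981) = (1153476 - 171736)/(95 + 4492981) = 981740/4493076 = 981740*(1/4493076) = 245435/1123269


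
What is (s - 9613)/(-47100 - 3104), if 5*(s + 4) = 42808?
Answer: 5277/251020 ≈ 0.021022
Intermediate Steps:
s = 42788/5 (s = -4 + (1/5)*42808 = -4 + 42808/5 = 42788/5 ≈ 8557.6)
(s - 9613)/(-47100 - 3104) = (42788/5 - 9613)/(-47100 - 3104) = -5277/5/(-50204) = -5277/5*(-1/50204) = 5277/251020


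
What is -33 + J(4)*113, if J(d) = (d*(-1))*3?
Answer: -1389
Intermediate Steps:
J(d) = -3*d (J(d) = -d*3 = -3*d)
-33 + J(4)*113 = -33 - 3*4*113 = -33 - 12*113 = -33 - 1356 = -1389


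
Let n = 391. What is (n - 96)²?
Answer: 87025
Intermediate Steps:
(n - 96)² = (391 - 96)² = 295² = 87025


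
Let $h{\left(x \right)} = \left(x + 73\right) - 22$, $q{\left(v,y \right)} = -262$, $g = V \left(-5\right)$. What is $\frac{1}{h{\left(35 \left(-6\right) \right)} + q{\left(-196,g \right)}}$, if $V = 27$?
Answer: $- \frac{1}{421} \approx -0.0023753$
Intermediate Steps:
$g = -135$ ($g = 27 \left(-5\right) = -135$)
$h{\left(x \right)} = 51 + x$ ($h{\left(x \right)} = \left(73 + x\right) - 22 = 51 + x$)
$\frac{1}{h{\left(35 \left(-6\right) \right)} + q{\left(-196,g \right)}} = \frac{1}{\left(51 + 35 \left(-6\right)\right) - 262} = \frac{1}{\left(51 - 210\right) - 262} = \frac{1}{-159 - 262} = \frac{1}{-421} = - \frac{1}{421}$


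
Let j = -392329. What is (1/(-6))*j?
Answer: 392329/6 ≈ 65388.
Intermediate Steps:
(1/(-6))*j = (1/(-6))*(-392329) = (1*(-⅙))*(-392329) = -⅙*(-392329) = 392329/6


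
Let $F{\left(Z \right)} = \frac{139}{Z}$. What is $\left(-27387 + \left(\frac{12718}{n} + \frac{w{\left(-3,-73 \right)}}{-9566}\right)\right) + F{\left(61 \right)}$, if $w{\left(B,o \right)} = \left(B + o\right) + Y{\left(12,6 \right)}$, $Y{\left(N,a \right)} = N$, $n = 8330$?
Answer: $- \frac{33275855318263}{1215192895} \approx -27383.0$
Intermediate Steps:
$w{\left(B,o \right)} = 12 + B + o$ ($w{\left(B,o \right)} = \left(B + o\right) + 12 = 12 + B + o$)
$\left(-27387 + \left(\frac{12718}{n} + \frac{w{\left(-3,-73 \right)}}{-9566}\right)\right) + F{\left(61 \right)} = \left(-27387 + \left(\frac{12718}{8330} + \frac{12 - 3 - 73}{-9566}\right)\right) + \frac{139}{61} = \left(-27387 + \left(12718 \cdot \frac{1}{8330} - - \frac{32}{4783}\right)\right) + 139 \cdot \frac{1}{61} = \left(-27387 + \left(\frac{6359}{4165} + \frac{32}{4783}\right)\right) + \frac{139}{61} = \left(-27387 + \frac{30548377}{19921195}\right) + \frac{139}{61} = - \frac{545551219088}{19921195} + \frac{139}{61} = - \frac{33275855318263}{1215192895}$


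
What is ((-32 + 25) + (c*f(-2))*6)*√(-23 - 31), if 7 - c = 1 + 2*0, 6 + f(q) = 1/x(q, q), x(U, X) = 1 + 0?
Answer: -561*I*√6 ≈ -1374.2*I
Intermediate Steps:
x(U, X) = 1
f(q) = -5 (f(q) = -6 + 1/1 = -6 + 1 = -5)
c = 6 (c = 7 - (1 + 2*0) = 7 - (1 + 0) = 7 - 1*1 = 7 - 1 = 6)
((-32 + 25) + (c*f(-2))*6)*√(-23 - 31) = ((-32 + 25) + (6*(-5))*6)*√(-23 - 31) = (-7 - 30*6)*√(-54) = (-7 - 180)*(3*I*√6) = -561*I*√6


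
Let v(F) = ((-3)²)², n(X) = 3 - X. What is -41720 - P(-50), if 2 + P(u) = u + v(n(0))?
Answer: -41749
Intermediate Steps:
v(F) = 81 (v(F) = 9² = 81)
P(u) = 79 + u (P(u) = -2 + (u + 81) = -2 + (81 + u) = 79 + u)
-41720 - P(-50) = -41720 - (79 - 50) = -41720 - 1*29 = -41720 - 29 = -41749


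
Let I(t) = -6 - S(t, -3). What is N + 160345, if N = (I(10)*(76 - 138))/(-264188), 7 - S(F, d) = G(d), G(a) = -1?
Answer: 10590305998/66047 ≈ 1.6035e+5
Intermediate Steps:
S(F, d) = 8 (S(F, d) = 7 - 1*(-1) = 7 + 1 = 8)
I(t) = -14 (I(t) = -6 - 1*8 = -6 - 8 = -14)
N = -217/66047 (N = -14*(76 - 138)/(-264188) = -14*(-62)*(-1/264188) = 868*(-1/264188) = -217/66047 ≈ -0.0032855)
N + 160345 = -217/66047 + 160345 = 10590305998/66047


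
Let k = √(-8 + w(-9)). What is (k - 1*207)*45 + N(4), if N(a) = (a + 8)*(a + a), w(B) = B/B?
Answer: -9219 + 45*I*√7 ≈ -9219.0 + 119.06*I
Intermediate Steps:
w(B) = 1
k = I*√7 (k = √(-8 + 1) = √(-7) = I*√7 ≈ 2.6458*I)
N(a) = 2*a*(8 + a) (N(a) = (8 + a)*(2*a) = 2*a*(8 + a))
(k - 1*207)*45 + N(4) = (I*√7 - 1*207)*45 + 2*4*(8 + 4) = (I*√7 - 207)*45 + 2*4*12 = (-207 + I*√7)*45 + 96 = (-9315 + 45*I*√7) + 96 = -9219 + 45*I*√7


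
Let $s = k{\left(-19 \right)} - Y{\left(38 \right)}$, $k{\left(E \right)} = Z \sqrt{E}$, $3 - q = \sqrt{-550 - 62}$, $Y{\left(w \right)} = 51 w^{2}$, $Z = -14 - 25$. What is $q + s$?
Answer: $-73641 - 39 i \sqrt{19} - 6 i \sqrt{17} \approx -73641.0 - 194.74 i$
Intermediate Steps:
$Z = -39$ ($Z = -14 - 25 = -39$)
$q = 3 - 6 i \sqrt{17}$ ($q = 3 - \sqrt{-550 - 62} = 3 - \sqrt{-612} = 3 - 6 i \sqrt{17} \approx 3.0 - 24.739 i$)
$k{\left(E \right)} = - 39 \sqrt{E}$
$s = -73644 - 39 i \sqrt{19}$ ($s = - 39 \sqrt{-19} - 51 \cdot 38^{2} = - 39 i \sqrt{19} - 51 \cdot 1444 = - 39 i \sqrt{19} - 73644 = -73644 - 39 i \sqrt{19} \approx -73644.0 - 170.0 i$)
$q + s = \left(3 - 6 i \sqrt{17}\right) - \left(73644 + 39 i \sqrt{19}\right) = -73641 - 39 i \sqrt{19} - 6 i \sqrt{17}$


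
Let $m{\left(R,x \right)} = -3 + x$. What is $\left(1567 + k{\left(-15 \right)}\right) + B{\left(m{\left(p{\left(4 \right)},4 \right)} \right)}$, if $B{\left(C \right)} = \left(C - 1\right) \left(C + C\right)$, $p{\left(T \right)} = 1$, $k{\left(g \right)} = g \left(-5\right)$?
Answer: $1642$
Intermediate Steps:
$k{\left(g \right)} = - 5 g$
$B{\left(C \right)} = 2 C \left(-1 + C\right)$ ($B{\left(C \right)} = \left(-1 + C\right) 2 C = 2 C \left(-1 + C\right)$)
$\left(1567 + k{\left(-15 \right)}\right) + B{\left(m{\left(p{\left(4 \right)},4 \right)} \right)} = \left(1567 - -75\right) + 2 \left(-3 + 4\right) \left(-1 + \left(-3 + 4\right)\right) = \left(1567 + 75\right) + 2 \cdot 1 \left(-1 + 1\right) = 1642 + 2 \cdot 1 \cdot 0 = 1642 + 0 = 1642$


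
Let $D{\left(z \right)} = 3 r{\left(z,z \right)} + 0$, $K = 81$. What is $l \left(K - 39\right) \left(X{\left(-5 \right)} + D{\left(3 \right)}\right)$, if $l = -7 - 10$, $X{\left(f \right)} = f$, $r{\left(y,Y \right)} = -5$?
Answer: $14280$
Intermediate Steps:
$D{\left(z \right)} = -15$ ($D{\left(z \right)} = 3 \left(-5\right) + 0 = -15 + 0 = -15$)
$l = -17$ ($l = -7 - 10 = -17$)
$l \left(K - 39\right) \left(X{\left(-5 \right)} + D{\left(3 \right)}\right) = - 17 \left(81 - 39\right) \left(-5 - 15\right) = - 17 \cdot 42 \left(-20\right) = \left(-17\right) \left(-840\right) = 14280$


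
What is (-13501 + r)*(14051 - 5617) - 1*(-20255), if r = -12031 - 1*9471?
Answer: -295195047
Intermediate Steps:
r = -21502 (r = -12031 - 9471 = -21502)
(-13501 + r)*(14051 - 5617) - 1*(-20255) = (-13501 - 21502)*(14051 - 5617) - 1*(-20255) = -35003*8434 + 20255 = -295215302 + 20255 = -295195047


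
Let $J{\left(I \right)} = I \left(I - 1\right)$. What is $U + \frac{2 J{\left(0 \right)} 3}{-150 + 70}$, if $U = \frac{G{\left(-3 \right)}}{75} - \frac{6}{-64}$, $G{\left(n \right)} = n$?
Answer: $\frac{43}{800} \approx 0.05375$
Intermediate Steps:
$J{\left(I \right)} = I \left(-1 + I\right)$
$U = \frac{43}{800}$ ($U = - \frac{3}{75} - \frac{6}{-64} = \left(-3\right) \frac{1}{75} - - \frac{3}{32} = - \frac{1}{25} + \frac{3}{32} = \frac{43}{800} \approx 0.05375$)
$U + \frac{2 J{\left(0 \right)} 3}{-150 + 70} = \frac{43}{800} + \frac{2 \cdot 0 \left(-1 + 0\right) 3}{-150 + 70} = \frac{43}{800} + \frac{2 \cdot 0 \left(-1\right) 3}{-80} = \frac{43}{800} - \frac{2 \cdot 0 \cdot 3}{80} = \frac{43}{800} - \frac{0 \cdot 3}{80} = \frac{43}{800} - 0 = \frac{43}{800} + 0 = \frac{43}{800}$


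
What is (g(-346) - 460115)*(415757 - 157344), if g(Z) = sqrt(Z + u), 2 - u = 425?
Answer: -118899697495 + 258413*I*sqrt(769) ≈ -1.189e+11 + 7.166e+6*I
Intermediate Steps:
u = -423 (u = 2 - 1*425 = 2 - 425 = -423)
g(Z) = sqrt(-423 + Z) (g(Z) = sqrt(Z - 423) = sqrt(-423 + Z))
(g(-346) - 460115)*(415757 - 157344) = (sqrt(-423 - 346) - 460115)*(415757 - 157344) = (sqrt(-769) - 460115)*258413 = (I*sqrt(769) - 460115)*258413 = (-460115 + I*sqrt(769))*258413 = -118899697495 + 258413*I*sqrt(769)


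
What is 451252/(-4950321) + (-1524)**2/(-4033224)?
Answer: -184965238102/277302131457 ≈ -0.66702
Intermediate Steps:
451252/(-4950321) + (-1524)**2/(-4033224) = 451252*(-1/4950321) + 2322576*(-1/4033224) = -451252/4950321 - 32258/56017 = -184965238102/277302131457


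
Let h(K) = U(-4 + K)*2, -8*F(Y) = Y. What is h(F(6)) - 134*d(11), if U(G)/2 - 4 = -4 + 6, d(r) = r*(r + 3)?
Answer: -20612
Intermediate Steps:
F(Y) = -Y/8
d(r) = r*(3 + r)
U(G) = 12 (U(G) = 8 + 2*(-4 + 6) = 8 + 2*2 = 8 + 4 = 12)
h(K) = 24 (h(K) = 12*2 = 24)
h(F(6)) - 134*d(11) = 24 - 1474*(3 + 11) = 24 - 1474*14 = 24 - 134*154 = 24 - 20636 = -20612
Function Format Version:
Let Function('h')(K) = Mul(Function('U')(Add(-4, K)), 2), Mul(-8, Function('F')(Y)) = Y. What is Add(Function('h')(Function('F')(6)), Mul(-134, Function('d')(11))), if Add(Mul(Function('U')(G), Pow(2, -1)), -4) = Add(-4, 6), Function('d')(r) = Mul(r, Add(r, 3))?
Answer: -20612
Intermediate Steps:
Function('F')(Y) = Mul(Rational(-1, 8), Y)
Function('d')(r) = Mul(r, Add(3, r))
Function('U')(G) = 12 (Function('U')(G) = Add(8, Mul(2, Add(-4, 6))) = Add(8, Mul(2, 2)) = Add(8, 4) = 12)
Function('h')(K) = 24 (Function('h')(K) = Mul(12, 2) = 24)
Add(Function('h')(Function('F')(6)), Mul(-134, Function('d')(11))) = Add(24, Mul(-134, Mul(11, Add(3, 11)))) = Add(24, Mul(-134, Mul(11, 14))) = Add(24, Mul(-134, 154)) = Add(24, -20636) = -20612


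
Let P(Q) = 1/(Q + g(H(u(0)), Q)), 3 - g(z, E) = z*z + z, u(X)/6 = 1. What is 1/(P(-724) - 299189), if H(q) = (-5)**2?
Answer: -1371/410188120 ≈ -3.3424e-6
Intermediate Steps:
u(X) = 6 (u(X) = 6*1 = 6)
H(q) = 25
g(z, E) = 3 - z - z**2 (g(z, E) = 3 - (z*z + z) = 3 - (z**2 + z) = 3 - (z + z**2) = 3 + (-z - z**2) = 3 - z - z**2)
P(Q) = 1/(-647 + Q) (P(Q) = 1/(Q + (3 - 1*25 - 1*25**2)) = 1/(Q + (3 - 25 - 1*625)) = 1/(Q + (3 - 25 - 625)) = 1/(Q - 647) = 1/(-647 + Q))
1/(P(-724) - 299189) = 1/(1/(-647 - 724) - 299189) = 1/(1/(-1371) - 299189) = 1/(-1/1371 - 299189) = 1/(-410188120/1371) = -1371/410188120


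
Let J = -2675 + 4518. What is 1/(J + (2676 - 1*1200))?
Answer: 1/3319 ≈ 0.00030130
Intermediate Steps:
J = 1843
1/(J + (2676 - 1*1200)) = 1/(1843 + (2676 - 1*1200)) = 1/(1843 + (2676 - 1200)) = 1/(1843 + 1476) = 1/3319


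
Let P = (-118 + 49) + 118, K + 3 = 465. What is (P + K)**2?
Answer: 261121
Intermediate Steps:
K = 462 (K = -3 + 465 = 462)
P = 49 (P = -69 + 118 = 49)
(P + K)**2 = (49 + 462)**2 = 511**2 = 261121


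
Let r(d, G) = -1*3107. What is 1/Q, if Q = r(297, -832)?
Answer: -1/3107 ≈ -0.00032185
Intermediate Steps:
r(d, G) = -3107
Q = -3107
1/Q = 1/(-3107) = -1/3107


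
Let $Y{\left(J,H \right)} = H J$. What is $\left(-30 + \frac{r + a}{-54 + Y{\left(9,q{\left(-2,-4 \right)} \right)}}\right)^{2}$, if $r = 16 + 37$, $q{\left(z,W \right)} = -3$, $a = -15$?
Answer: $\frac{6091024}{6561} \approx 928.37$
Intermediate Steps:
$r = 53$
$\left(-30 + \frac{r + a}{-54 + Y{\left(9,q{\left(-2,-4 \right)} \right)}}\right)^{2} = \left(-30 + \frac{53 - 15}{-54 - 27}\right)^{2} = \left(-30 + \frac{38}{-54 - 27}\right)^{2} = \left(-30 + \frac{38}{-81}\right)^{2} = \left(-30 + 38 \left(- \frac{1}{81}\right)\right)^{2} = \left(-30 - \frac{38}{81}\right)^{2} = \left(- \frac{2468}{81}\right)^{2} = \frac{6091024}{6561}$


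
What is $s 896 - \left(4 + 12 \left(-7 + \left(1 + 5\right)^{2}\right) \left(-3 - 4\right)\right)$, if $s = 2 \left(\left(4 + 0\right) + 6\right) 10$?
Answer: $181632$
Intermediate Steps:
$s = 200$ ($s = 2 \left(4 + 6\right) 10 = 2 \cdot 10 \cdot 10 = 20 \cdot 10 = 200$)
$s 896 - \left(4 + 12 \left(-7 + \left(1 + 5\right)^{2}\right) \left(-3 - 4\right)\right) = 200 \cdot 896 - \left(4 + 12 \left(-7 + \left(1 + 5\right)^{2}\right) \left(-3 - 4\right)\right) = 179200 - \left(4 + 12 \left(-7 + 6^{2}\right) \left(-7\right)\right) = 179200 - \left(4 + 12 \left(-7 + 36\right) \left(-7\right)\right) = 179200 - \left(4 + 12 \cdot 29 \left(-7\right)\right) = 179200 - -2432 = 179200 + \left(2436 - 4\right) = 179200 + 2432 = 181632$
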